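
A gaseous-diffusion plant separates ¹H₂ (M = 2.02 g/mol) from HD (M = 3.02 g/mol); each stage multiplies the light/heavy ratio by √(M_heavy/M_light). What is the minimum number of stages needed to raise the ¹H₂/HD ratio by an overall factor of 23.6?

16

With α = √(3.02/2.02) per stage, ln α = ½ ln(1.49505) = 0.2011.
Need α^N ≥ 23.6 ⇒ N ≥ ln(23.6) / ln α = 3.161 / 0.2011 = 15.72.
So at least 16 stages are needed.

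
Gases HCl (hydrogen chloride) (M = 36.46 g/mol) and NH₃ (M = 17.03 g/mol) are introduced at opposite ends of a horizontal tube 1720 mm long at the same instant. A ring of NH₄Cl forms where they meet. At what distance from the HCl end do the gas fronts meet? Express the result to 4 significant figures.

698.3 mm

Distances travelled in equal time are proportional to diffusion rates, so d_HCl/d_NH₃ = √(M_NH₃/M_HCl) = √(17.03/36.46) = 0.6834.
With d_HCl + d_NH₃ = 1720 mm, d_NH₃ = 1720/(1 + 0.6834) = 1022 mm.
d_HCl = 1720 − 1022 = 698.3 mm.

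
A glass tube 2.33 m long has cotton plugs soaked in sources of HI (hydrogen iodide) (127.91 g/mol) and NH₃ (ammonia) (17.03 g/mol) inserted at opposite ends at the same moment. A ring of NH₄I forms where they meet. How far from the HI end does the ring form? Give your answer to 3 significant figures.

In equal time, each gas travels a distance ∝ its rate ∝ 1/√M, so d_HI/d_NH₃ = √(M_NH₃/M_HI) = √(17.03/127.91) = 0.3649.
With d_HI + d_NH₃ = 2.33 m, d_NH₃ = 2.33/(1 + 0.3649) = 1.707 m.
d_HI = 2.33 − 1.707 = 0.623 m.

0.623 m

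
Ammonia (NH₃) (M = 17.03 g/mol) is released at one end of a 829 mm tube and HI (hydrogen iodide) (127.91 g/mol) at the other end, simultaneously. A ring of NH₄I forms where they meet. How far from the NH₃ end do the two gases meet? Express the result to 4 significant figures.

607.4 mm

In equal time, each gas travels a distance ∝ its rate ∝ 1/√M, so d_NH₃/d_HI = √(M_HI/M_NH₃) = √(127.91/17.03) = 2.741.
With d_NH₃ + d_HI = 829 mm, d_HI = 829/(1 + 2.741) = 221.6 mm.
d_NH₃ = 829 − 221.6 = 607.4 mm.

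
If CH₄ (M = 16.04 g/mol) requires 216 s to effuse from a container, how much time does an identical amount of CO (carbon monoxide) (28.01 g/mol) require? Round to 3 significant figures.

285 s

Graham's law gives t_CO/t_CH₄ = √(M_CO/M_CH₄) = √(28.01/16.04) = √1.746 = 1.321.
So the time for CO is 216 × 1.321 = 285 s.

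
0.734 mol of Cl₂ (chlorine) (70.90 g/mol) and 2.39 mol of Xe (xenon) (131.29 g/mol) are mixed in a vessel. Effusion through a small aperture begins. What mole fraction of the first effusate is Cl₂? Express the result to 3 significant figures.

0.295

Each component's effusion rate ∝ (its partial pressure)·(1/√M) ∝ n_i/√M_i.
So x_Cl₂ in the escaping gas = (n_Cl₂/√M_Cl₂) / Σ(n_i/√M_i)
= (0.734/√70.90) / (0.734/√70.90 + 2.39/√131.29) = 0.08717/(0.08717 + 0.2086) = 0.295.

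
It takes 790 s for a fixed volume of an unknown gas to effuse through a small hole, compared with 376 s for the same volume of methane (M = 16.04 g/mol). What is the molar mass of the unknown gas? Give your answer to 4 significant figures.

By Graham's law, t_X/t_CH₄ = √(M_X/M_CH₄).
790/376 = 2.101 = √(M_X/16.04)
M_X = 16.04 × 2.101² = 16.04 × 4.414 = 70.81 g/mol

70.81 g/mol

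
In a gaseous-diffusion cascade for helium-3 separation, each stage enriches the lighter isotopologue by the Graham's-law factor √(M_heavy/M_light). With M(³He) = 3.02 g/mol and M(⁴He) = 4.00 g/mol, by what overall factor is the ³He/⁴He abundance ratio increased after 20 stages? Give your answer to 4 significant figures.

The single-stage factor is √(M_heavy/M_light), so 20 stages give [√(4.00/3.02)]^20 = (4.00/3.02)^(20/2).
= 1.32450^10 = 16.62.

16.62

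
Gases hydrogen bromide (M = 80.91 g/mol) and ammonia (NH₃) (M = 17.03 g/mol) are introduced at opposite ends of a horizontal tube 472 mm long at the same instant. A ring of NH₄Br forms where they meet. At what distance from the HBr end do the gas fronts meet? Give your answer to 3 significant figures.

148 mm

Distances travelled in equal time are proportional to diffusion rates, so d_HBr/d_NH₃ = √(M_NH₃/M_HBr) = √(17.03/80.91) = 0.4588.
With d_HBr + d_NH₃ = 472 mm, d_NH₃ = 472/(1 + 0.4588) = 323.6 mm.
d_HBr = 472 − 323.6 = 148 mm.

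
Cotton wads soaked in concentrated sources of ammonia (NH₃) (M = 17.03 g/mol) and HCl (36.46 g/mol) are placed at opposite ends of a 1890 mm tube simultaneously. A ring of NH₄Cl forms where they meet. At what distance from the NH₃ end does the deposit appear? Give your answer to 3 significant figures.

1120 mm

Graham's law gives d_NH₃/d_HCl = rate_NH₃/rate_HCl = √(M_HCl/M_NH₃) = √(36.46/17.03) = 1.463.
With d_NH₃ + d_HCl = 1890 mm, d_HCl = 1890/(1 + 1.463) = 767.3 mm.
d_NH₃ = 1890 − 767.3 = 1120 mm.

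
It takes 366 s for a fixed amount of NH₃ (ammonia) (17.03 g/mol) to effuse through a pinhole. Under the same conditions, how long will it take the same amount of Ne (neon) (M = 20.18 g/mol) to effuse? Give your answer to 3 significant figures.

From Graham's law, t_Ne/t_NH₃ = √(M_Ne/M_NH₃) = √(20.18/17.03) = √1.185 = 1.089.
So the time for Ne is 366 × 1.089 = 398 s.

398 s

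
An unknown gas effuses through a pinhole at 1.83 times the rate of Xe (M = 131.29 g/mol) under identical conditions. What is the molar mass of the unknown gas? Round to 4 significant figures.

39.20 g/mol

Using Graham's law: rate_X/rate_Xe = √(M_Xe/M_X).
1.83 = √(131.29/M_X)
M_X = 131.29 / 1.83² = 131.29 / 3.349 = 39.20 g/mol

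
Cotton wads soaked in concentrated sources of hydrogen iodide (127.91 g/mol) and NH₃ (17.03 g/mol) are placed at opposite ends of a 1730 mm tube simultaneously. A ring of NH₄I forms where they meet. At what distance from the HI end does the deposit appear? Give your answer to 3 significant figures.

The fronts meet when d_HI + d_NH₃ = L with d_HI/d_NH₃ = √(M_NH₃/M_HI) (Graham's law). Here √(M_NH₃/M_HI) = √(17.03/127.91) = 0.3649.
With d_HI + d_NH₃ = 1730 mm, d_NH₃ = 1730/(1 + 0.3649) = 1268 mm.
d_HI = 1730 − 1268 = 462 mm.

462 mm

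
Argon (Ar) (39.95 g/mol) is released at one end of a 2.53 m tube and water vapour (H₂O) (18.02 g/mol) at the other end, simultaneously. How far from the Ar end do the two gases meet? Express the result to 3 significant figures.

The fronts meet when d_Ar + d_H₂O = L with d_Ar/d_H₂O = √(M_H₂O/M_Ar) (Graham's law). Here √(M_H₂O/M_Ar) = √(18.02/39.95) = 0.6716.
With d_Ar + d_H₂O = 2.53 m, d_H₂O = 2.53/(1 + 0.6716) = 1.514 m.
d_Ar = 2.53 − 1.514 = 1.02 m.

1.02 m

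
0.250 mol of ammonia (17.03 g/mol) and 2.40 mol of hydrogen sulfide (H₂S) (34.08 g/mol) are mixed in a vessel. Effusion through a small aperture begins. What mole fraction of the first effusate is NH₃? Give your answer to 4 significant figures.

The effusion rate of species i is ∝ p_i/√M_i ∝ n_i/√M_i.
x_NH₃(eff) = (n_NH₃/√M_NH₃) / (n_NH₃/√M_NH₃ + n_H₂S/√M_H₂S)
= (0.250/√17.03) / (0.250/√17.03 + 2.40/√34.08) = 0.06058/(0.06058 + 0.4111) = 0.1284.

0.1284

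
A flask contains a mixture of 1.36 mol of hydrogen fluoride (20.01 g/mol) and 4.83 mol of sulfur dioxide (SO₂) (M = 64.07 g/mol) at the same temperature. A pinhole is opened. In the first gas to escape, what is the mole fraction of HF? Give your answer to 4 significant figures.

Effusion rate of each component ∝ n_i/√M_i (partial pressure × 1/√M).
So x_HF in the escaping gas = (n_HF/√M_HF) / Σ(n_i/√M_i)
= (1.36/√20.01) / (1.36/√20.01 + 4.83/√64.07) = 0.3040/(0.3040 + 0.6034) = 0.3350.

0.3350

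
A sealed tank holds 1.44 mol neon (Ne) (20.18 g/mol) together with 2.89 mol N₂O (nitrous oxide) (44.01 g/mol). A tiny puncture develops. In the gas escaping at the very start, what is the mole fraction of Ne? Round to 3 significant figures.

Rate_i ∝ x_i/√M_i (Graham's law weighted by mole fraction), so the effusate composition follows n_i/√M_i.
So x_Ne in the escaping gas = (n_Ne/√M_Ne) / Σ(n_i/√M_i)
= (1.44/√20.18) / (1.44/√20.18 + 2.89/√44.01) = 0.3206/(0.3206 + 0.4356) = 0.424.

0.424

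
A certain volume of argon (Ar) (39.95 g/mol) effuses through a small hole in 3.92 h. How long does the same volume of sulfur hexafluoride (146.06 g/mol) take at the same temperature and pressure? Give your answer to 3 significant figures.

Graham's law gives t_SF₆/t_Ar = √(M_SF₆/M_Ar) = √(146.06/39.95) = √3.656 = 1.912.
So the time for SF₆ is 3.92 × 1.912 = 7.50 h.

7.50 h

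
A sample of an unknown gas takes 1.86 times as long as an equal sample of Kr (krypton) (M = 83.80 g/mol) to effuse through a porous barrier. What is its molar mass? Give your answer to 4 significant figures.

Since effusion rate ∝ 1/√M, t_X/t_Kr = √(M_X/M_Kr).
1.86 = √(M_X/83.80)
M_X = 83.80 × 1.86² = 83.80 × 3.460 = 289.9 g/mol

289.9 g/mol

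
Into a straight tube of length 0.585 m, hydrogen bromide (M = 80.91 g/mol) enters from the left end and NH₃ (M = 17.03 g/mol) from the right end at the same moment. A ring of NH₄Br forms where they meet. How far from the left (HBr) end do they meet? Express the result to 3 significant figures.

0.184 m

In equal time, each gas travels a distance ∝ its rate ∝ 1/√M, so d_HBr/d_NH₃ = √(M_NH₃/M_HBr) = √(17.03/80.91) = 0.4588.
With d_HBr + d_NH₃ = 0.585 m, d_NH₃ = 0.585/(1 + 0.4588) = 0.4010 m.
d_HBr = 0.585 − 0.4010 = 0.184 m.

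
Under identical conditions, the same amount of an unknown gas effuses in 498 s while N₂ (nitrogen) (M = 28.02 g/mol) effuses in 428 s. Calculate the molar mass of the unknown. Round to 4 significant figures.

Using Graham's law: t_X/t_N₂ = √(M_X/M_N₂).
498/428 = 1.164 = √(M_X/28.02)
M_X = 28.02 × 1.164² = 28.02 × 1.354 = 37.93 g/mol

37.93 g/mol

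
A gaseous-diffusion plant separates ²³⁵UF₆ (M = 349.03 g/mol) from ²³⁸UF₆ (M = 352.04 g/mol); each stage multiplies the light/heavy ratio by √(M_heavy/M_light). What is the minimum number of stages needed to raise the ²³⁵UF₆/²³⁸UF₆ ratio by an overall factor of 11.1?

561

Per stage α = (352.04/349.03)^(1/2) = 1.00862^0.5, giving ln α = 0.004293.
Need α^N ≥ 11.1 ⇒ N ≥ ln(11.1) / ln α = 2.407 / 0.004293 = 560.61.
So at least 561 stages are needed.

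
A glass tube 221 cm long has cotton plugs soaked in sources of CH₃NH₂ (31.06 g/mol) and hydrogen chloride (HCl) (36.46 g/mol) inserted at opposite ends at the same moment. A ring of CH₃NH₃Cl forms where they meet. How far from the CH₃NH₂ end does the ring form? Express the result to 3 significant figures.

Distances travelled in equal time are proportional to diffusion rates, so d_CH₃NH₂/d_HCl = √(M_HCl/M_CH₃NH₂) = √(36.46/31.06) = 1.083.
With d_CH₃NH₂ + d_HCl = 221 cm, d_HCl = 221/(1 + 1.083) = 106.1 cm.
d_CH₃NH₂ = 221 − 106.1 = 115 cm.

115 cm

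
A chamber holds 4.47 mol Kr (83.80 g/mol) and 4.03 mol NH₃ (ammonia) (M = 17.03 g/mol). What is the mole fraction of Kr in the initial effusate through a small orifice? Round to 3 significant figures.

0.333

The effusion rate of species i is ∝ p_i/√M_i ∝ n_i/√M_i.
x_Kr(eff) = (n_Kr/√M_Kr) / (n_Kr/√M_Kr + n_NH₃/√M_NH₃)
= (4.47/√83.80) / (4.47/√83.80 + 4.03/√17.03) = 0.4883/(0.4883 + 0.9766) = 0.333.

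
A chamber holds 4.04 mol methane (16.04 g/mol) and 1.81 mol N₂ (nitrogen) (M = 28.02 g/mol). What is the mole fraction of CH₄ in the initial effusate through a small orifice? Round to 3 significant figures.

Each component's effusion rate ∝ (its partial pressure)·(1/√M) ∝ n_i/√M_i.
Mole fraction of CH₄ in the effusate = (n_CH₄/√M_CH₄) / (n_CH₄/√M_CH₄ + n_N₂/√M_N₂)
= (4.04/√16.04) / (4.04/√16.04 + 1.81/√28.02) = 1.009/(1.009 + 0.3419) = 0.747.

0.747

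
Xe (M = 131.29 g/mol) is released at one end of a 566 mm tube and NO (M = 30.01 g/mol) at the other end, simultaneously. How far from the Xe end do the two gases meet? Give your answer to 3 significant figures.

Graham's law gives d_Xe/d_NO = rate_Xe/rate_NO = √(M_NO/M_Xe) = √(30.01/131.29) = 0.4781.
With d_Xe + d_NO = 566 mm, d_NO = 566/(1 + 0.4781) = 382.9 mm.
d_Xe = 566 − 382.9 = 183 mm.

183 mm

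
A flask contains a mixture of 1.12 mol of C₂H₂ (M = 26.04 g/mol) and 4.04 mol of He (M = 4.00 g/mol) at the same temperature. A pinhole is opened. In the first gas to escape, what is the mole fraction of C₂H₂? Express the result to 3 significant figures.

Effusion rate of each component ∝ n_i/√M_i (partial pressure × 1/√M).
x_C₂H₂(eff) = (n_C₂H₂/√M_C₂H₂) / (n_C₂H₂/√M_C₂H₂ + n_He/√M_He)
= (1.12/√26.04) / (1.12/√26.04 + 4.04/√4.00) = 0.2195/(0.2195 + 2.020) = 0.0980.

0.0980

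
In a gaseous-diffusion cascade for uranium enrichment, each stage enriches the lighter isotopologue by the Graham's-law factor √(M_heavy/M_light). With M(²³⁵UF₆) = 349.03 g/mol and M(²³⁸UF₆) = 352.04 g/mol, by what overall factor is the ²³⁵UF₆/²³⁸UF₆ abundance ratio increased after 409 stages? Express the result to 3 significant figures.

Each stage multiplies the ratio by α = √(352.04/349.03), so after 409 stages the overall factor is α^409 = (352.04/349.03)^(409/2).
= 1.00862^(409/2) = 5.79.

5.79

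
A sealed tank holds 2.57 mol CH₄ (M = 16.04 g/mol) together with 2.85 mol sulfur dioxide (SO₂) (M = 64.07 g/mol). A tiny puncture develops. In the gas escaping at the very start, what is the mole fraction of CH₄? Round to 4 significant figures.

0.6431

The effusion rate of species i is ∝ p_i/√M_i ∝ n_i/√M_i.
So x_CH₄ in the escaping gas = (n_CH₄/√M_CH₄) / Σ(n_i/√M_i)
= (2.57/√16.04) / (2.57/√16.04 + 2.85/√64.07) = 0.6417/(0.6417 + 0.3561) = 0.6431.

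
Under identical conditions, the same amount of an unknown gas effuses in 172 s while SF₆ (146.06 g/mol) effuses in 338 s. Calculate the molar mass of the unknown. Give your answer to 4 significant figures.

Graham's law gives t_X/t_SF₆ = √(M_X/M_SF₆).
172/338 = 0.5089 = √(M_X/146.06)
M_X = 146.06 × 0.5089² = 146.06 × 0.2590 = 37.82 g/mol

37.82 g/mol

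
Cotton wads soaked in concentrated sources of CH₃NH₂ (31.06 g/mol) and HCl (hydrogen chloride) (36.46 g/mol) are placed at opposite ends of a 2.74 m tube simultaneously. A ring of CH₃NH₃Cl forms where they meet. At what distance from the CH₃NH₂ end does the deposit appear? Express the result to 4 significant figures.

Graham's law gives d_CH₃NH₂/d_HCl = rate_CH₃NH₂/rate_HCl = √(M_HCl/M_CH₃NH₂) = √(36.46/31.06) = 1.083.
With d_CH₃NH₂ + d_HCl = 2.74 m, d_HCl = 2.74/(1 + 1.083) = 1.315 m.
d_CH₃NH₂ = 2.74 − 1.315 = 1.425 m.

1.425 m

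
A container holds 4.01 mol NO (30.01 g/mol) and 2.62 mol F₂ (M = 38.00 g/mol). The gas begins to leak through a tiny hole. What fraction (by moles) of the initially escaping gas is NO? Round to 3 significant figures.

0.633

The effusion rate of species i is ∝ p_i/√M_i ∝ n_i/√M_i.
So x_NO in the escaping gas = (n_NO/√M_NO) / Σ(n_i/√M_i)
= (4.01/√30.01) / (4.01/√30.01 + 2.62/√38.00) = 0.7320/(0.7320 + 0.4250) = 0.633.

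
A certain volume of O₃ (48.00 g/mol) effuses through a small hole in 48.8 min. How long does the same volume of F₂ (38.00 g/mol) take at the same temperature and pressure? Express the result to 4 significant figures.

43.42 min

Using Graham's law: t_F₂/t_O₃ = √(M_F₂/M_O₃) = √(38.00/48.00) = √0.7917 = 0.8898.
So the time for F₂ is 48.8 × 0.8898 = 43.42 min.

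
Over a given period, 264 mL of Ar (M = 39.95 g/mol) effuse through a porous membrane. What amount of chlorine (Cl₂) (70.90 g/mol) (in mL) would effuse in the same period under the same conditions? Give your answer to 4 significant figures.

198.2 mL

Using Graham's law: rate_Cl₂/rate_Ar = √(M_Ar/M_Cl₂) = √(39.95/70.90) = √0.5635 = 0.7506.
So the volume for Cl₂ is 264 × 0.7506 = 198.2 mL.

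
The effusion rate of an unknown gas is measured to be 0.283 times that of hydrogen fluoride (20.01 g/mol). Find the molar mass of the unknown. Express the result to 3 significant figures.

250 g/mol

Graham's law gives rate_X/rate_HF = √(M_HF/M_X).
0.283 = √(20.01/M_X)
M_X = 20.01 / 0.283² = 20.01 / 0.08009 = 250 g/mol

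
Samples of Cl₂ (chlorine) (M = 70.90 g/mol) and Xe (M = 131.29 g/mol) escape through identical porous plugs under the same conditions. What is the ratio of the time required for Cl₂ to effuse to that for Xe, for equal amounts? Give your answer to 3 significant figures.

Since effusion rate ∝ 1/√M, t_Cl₂/t_Xe = √(M_Cl₂/M_Xe) = √(70.90/131.29) = √0.5400 = 0.735.

0.735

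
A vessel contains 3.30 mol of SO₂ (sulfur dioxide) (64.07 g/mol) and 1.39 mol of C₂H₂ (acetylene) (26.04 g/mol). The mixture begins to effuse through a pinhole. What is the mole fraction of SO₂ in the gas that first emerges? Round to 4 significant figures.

0.6022

The effusion rate of species i is ∝ p_i/√M_i ∝ n_i/√M_i.
x_SO₂(eff) = (n_SO₂/√M_SO₂) / (n_SO₂/√M_SO₂ + n_C₂H₂/√M_C₂H₂)
= (3.30/√64.07) / (3.30/√64.07 + 1.39/√26.04) = 0.4123/(0.4123 + 0.2724) = 0.6022.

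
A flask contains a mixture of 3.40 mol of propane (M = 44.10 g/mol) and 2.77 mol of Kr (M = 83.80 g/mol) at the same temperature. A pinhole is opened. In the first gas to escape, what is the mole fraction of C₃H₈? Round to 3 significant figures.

0.629

Effusion rate of each component ∝ n_i/√M_i (partial pressure × 1/√M).
Mole fraction of C₃H₈ in the effusate = (n_C₃H₈/√M_C₃H₈) / (n_C₃H₈/√M_C₃H₈ + n_Kr/√M_Kr)
= (3.40/√44.10) / (3.40/√44.10 + 2.77/√83.80) = 0.5120/(0.5120 + 0.3026) = 0.629.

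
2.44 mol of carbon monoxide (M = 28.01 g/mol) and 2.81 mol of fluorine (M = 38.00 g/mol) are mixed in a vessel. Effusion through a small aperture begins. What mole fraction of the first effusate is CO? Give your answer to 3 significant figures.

The effusion rate of species i is ∝ p_i/√M_i ∝ n_i/√M_i.
x_CO(eff) = (n_CO/√M_CO) / (n_CO/√M_CO + n_F₂/√M_F₂)
= (2.44/√28.01) / (2.44/√28.01 + 2.81/√38.00) = 0.4610/(0.4610 + 0.4558) = 0.503.

0.503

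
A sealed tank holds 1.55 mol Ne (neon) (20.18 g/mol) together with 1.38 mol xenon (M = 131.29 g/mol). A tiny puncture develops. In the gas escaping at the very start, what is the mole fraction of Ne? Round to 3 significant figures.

0.741

Effusion rate of each component ∝ n_i/√M_i (partial pressure × 1/√M).
Mole fraction of Ne in the effusate = (n_Ne/√M_Ne) / (n_Ne/√M_Ne + n_Xe/√M_Xe)
= (1.55/√20.18) / (1.55/√20.18 + 1.38/√131.29) = 0.3450/(0.3450 + 0.1204) = 0.741.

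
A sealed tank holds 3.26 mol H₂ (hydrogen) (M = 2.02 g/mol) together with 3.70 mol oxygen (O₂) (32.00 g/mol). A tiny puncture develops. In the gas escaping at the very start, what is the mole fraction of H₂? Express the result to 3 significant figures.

Rate_i ∝ x_i/√M_i (Graham's law weighted by mole fraction), so the effusate composition follows n_i/√M_i.
x_H₂(eff) = (n_H₂/√M_H₂) / (n_H₂/√M_H₂ + n_O₂/√M_O₂)
= (3.26/√2.02) / (3.26/√2.02 + 3.70/√32.00) = 2.294/(2.294 + 0.6541) = 0.778.

0.778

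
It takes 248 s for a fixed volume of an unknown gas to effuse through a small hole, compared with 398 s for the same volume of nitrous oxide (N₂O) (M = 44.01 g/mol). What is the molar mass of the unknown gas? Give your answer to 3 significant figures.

Since effusion rate ∝ 1/√M, t_X/t_N₂O = √(M_X/M_N₂O).
248/398 = 0.6231 = √(M_X/44.01)
M_X = 44.01 × 0.6231² = 44.01 × 0.3883 = 17.1 g/mol

17.1 g/mol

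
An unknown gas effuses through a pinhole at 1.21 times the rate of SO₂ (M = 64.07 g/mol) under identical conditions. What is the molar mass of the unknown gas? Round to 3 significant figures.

Since effusion rate ∝ 1/√M, rate_X/rate_SO₂ = √(M_SO₂/M_X).
1.21 = √(64.07/M_X)
M_X = 64.07 / 1.21² = 64.07 / 1.464 = 43.8 g/mol

43.8 g/mol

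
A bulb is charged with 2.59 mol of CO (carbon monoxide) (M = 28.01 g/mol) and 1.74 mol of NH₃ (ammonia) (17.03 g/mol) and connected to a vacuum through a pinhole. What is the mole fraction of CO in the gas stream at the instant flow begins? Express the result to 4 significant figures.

Each component's effusion rate ∝ (its partial pressure)·(1/√M) ∝ n_i/√M_i.
x_CO(eff) = (n_CO/√M_CO) / (n_CO/√M_CO + n_NH₃/√M_NH₃)
= (2.59/√28.01) / (2.59/√28.01 + 1.74/√17.03) = 0.4894/(0.4894 + 0.4216) = 0.5372.

0.5372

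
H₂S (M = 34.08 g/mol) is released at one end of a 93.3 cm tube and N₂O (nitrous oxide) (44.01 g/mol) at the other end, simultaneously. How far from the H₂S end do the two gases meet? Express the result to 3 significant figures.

49.6 cm

The fronts meet when d_H₂S + d_N₂O = L with d_H₂S/d_N₂O = √(M_N₂O/M_H₂S) (Graham's law). Here √(M_N₂O/M_H₂S) = √(44.01/34.08) = 1.136.
With d_H₂S + d_N₂O = 93.3 cm, d_N₂O = 93.3/(1 + 1.136) = 43.67 cm.
d_H₂S = 93.3 − 43.67 = 49.6 cm.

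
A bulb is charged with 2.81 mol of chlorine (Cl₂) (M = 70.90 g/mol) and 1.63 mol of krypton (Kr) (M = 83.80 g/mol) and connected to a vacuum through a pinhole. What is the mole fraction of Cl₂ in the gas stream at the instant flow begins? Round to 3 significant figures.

0.652

Effusion rate of each component ∝ n_i/√M_i (partial pressure × 1/√M).
Mole fraction of Cl₂ in the effusate = (n_Cl₂/√M_Cl₂) / (n_Cl₂/√M_Cl₂ + n_Kr/√M_Kr)
= (2.81/√70.90) / (2.81/√70.90 + 1.63/√83.80) = 0.3337/(0.3337 + 0.1781) = 0.652.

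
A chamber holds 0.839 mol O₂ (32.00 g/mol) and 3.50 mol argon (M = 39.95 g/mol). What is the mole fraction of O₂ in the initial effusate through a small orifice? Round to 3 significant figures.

0.211

Each component's effusion rate ∝ (its partial pressure)·(1/√M) ∝ n_i/√M_i.
Mole fraction of O₂ in the effusate = (n_O₂/√M_O₂) / (n_O₂/√M_O₂ + n_Ar/√M_Ar)
= (0.839/√32.00) / (0.839/√32.00 + 3.50/√39.95) = 0.1483/(0.1483 + 0.5537) = 0.211.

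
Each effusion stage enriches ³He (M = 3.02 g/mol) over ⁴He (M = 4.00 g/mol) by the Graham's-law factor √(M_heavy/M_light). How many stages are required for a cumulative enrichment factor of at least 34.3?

26

With α = √(4.00/3.02) per stage, ln α = ½ ln(1.32450) = 0.1405.
Need α^N ≥ 34.3 ⇒ N ≥ ln(34.3) / ln α = 3.535 / 0.1405 = 25.16.
So at least 26 stages are needed.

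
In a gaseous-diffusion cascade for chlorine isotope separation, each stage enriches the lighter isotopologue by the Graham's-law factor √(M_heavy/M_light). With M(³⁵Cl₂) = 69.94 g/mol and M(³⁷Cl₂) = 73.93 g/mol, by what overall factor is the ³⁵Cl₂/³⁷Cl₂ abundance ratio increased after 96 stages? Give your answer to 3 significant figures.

14.3

After 96 stages the ratio has grown by (√(73.93/69.94))^96 = (73.93/69.94)^(96/2).
= 1.05705^48 = 14.3.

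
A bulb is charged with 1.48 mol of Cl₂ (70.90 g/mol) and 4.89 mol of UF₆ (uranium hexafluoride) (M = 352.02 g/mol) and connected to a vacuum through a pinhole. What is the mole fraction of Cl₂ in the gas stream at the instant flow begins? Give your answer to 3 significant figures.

0.403

The effusion rate of species i is ∝ p_i/√M_i ∝ n_i/√M_i.
Mole fraction of Cl₂ in the effusate = (n_Cl₂/√M_Cl₂) / (n_Cl₂/√M_Cl₂ + n_UF₆/√M_UF₆)
= (1.48/√70.90) / (1.48/√70.90 + 4.89/√352.02) = 0.1758/(0.1758 + 0.2606) = 0.403.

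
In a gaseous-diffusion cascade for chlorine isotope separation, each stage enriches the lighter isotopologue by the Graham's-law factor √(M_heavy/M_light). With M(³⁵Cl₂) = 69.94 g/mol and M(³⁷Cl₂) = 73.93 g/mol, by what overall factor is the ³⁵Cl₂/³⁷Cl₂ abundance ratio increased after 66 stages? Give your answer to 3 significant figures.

6.24

After 66 stages the ratio has grown by (√(73.93/69.94))^66 = (73.93/69.94)^(66/2).
= 1.05705^33 = 6.24.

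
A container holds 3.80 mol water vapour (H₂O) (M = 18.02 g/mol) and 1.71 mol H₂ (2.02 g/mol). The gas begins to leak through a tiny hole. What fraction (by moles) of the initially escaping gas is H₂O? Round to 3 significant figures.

0.427

Rate_i ∝ x_i/√M_i (Graham's law weighted by mole fraction), so the effusate composition follows n_i/√M_i.
x_H₂O(eff) = (n_H₂O/√M_H₂O) / (n_H₂O/√M_H₂O + n_H₂/√M_H₂)
= (3.80/√18.02) / (3.80/√18.02 + 1.71/√2.02) = 0.8952/(0.8952 + 1.203) = 0.427.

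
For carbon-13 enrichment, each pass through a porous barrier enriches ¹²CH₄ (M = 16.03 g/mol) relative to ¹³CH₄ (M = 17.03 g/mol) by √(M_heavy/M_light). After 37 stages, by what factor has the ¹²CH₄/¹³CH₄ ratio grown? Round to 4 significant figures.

3.063

After 37 stages the ratio has grown by (√(17.03/16.03))^37 = (17.03/16.03)^(37/2).
= 1.06238^(37/2) = 3.063.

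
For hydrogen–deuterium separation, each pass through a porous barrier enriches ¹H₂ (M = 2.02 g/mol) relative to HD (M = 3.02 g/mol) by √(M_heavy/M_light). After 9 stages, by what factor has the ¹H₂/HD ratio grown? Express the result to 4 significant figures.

After 9 stages the ratio has grown by (√(3.02/2.02))^9 = (3.02/2.02)^(9/2).
= 1.49505^(9/2) = 6.109.

6.109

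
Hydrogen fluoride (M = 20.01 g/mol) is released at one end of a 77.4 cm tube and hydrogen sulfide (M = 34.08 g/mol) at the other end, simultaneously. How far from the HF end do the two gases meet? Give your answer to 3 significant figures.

The fronts meet when d_HF + d_H₂S = L with d_HF/d_H₂S = √(M_H₂S/M_HF) (Graham's law). Here √(M_H₂S/M_HF) = √(34.08/20.01) = 1.305.
With d_HF + d_H₂S = 77.4 cm, d_H₂S = 77.4/(1 + 1.305) = 33.58 cm.
d_HF = 77.4 − 33.58 = 43.8 cm.

43.8 cm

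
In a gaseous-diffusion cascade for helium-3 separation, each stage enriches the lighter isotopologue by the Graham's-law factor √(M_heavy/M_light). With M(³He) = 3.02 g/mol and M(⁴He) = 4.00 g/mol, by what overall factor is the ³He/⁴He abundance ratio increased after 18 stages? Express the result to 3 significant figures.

The single-stage factor is √(M_heavy/M_light), so 18 stages give [√(4.00/3.02)]^18 = (4.00/3.02)^(18/2).
= 1.32450^9 = 12.5.

12.5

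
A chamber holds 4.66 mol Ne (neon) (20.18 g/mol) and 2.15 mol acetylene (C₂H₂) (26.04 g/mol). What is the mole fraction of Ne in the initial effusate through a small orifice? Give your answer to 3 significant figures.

Rate_i ∝ x_i/√M_i (Graham's law weighted by mole fraction), so the effusate composition follows n_i/√M_i.
x_Ne(eff) = (n_Ne/√M_Ne) / (n_Ne/√M_Ne + n_C₂H₂/√M_C₂H₂)
= (4.66/√20.18) / (4.66/√20.18 + 2.15/√26.04) = 1.037/(1.037 + 0.4213) = 0.711.

0.711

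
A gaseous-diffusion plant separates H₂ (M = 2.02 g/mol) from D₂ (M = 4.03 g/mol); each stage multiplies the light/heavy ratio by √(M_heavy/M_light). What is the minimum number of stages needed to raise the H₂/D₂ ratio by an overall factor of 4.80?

Per stage α = (4.03/2.02)^(1/2) = 1.99505^0.5, giving ln α = 0.3453.
Need α^N ≥ 4.80 ⇒ N ≥ ln(4.80) / ln α = 1.569 / 0.3453 = 4.54.
Minimum whole number of stages: N = 5.

5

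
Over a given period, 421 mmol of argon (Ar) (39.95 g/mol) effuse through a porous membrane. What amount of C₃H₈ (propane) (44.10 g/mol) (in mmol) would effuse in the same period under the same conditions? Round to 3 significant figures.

401 mmol

By Graham's law, rate_C₃H₈/rate_Ar = √(M_Ar/M_C₃H₈) = √(39.95/44.10) = √0.9059 = 0.9518.
So the amount for C₃H₈ is 421 × 0.9518 = 401 mmol.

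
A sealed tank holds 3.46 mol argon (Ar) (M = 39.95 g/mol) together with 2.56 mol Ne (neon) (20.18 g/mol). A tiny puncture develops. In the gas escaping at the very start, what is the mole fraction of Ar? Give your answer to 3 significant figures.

Effusion rate of each component ∝ n_i/√M_i (partial pressure × 1/√M).
x_Ar(eff) = (n_Ar/√M_Ar) / (n_Ar/√M_Ar + n_Ne/√M_Ne)
= (3.46/√39.95) / (3.46/√39.95 + 2.56/√20.18) = 0.5474/(0.5474 + 0.5699) = 0.490.

0.490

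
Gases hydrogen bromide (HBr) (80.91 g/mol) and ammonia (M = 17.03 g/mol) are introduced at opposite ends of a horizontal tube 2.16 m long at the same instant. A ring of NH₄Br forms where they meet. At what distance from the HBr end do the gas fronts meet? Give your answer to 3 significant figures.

0.679 m

Graham's law gives d_HBr/d_NH₃ = rate_HBr/rate_NH₃ = √(M_NH₃/M_HBr) = √(17.03/80.91) = 0.4588.
With d_HBr + d_NH₃ = 2.16 m, d_NH₃ = 2.16/(1 + 0.4588) = 1.481 m.
d_HBr = 2.16 − 1.481 = 0.679 m.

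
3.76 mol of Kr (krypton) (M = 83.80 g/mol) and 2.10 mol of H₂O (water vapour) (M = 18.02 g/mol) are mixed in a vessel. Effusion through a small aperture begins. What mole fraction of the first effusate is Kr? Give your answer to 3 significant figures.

The effusion rate of species i is ∝ p_i/√M_i ∝ n_i/√M_i.
x_Kr(eff) = (n_Kr/√M_Kr) / (n_Kr/√M_Kr + n_H₂O/√M_H₂O)
= (3.76/√83.80) / (3.76/√83.80 + 2.10/√18.02) = 0.4107/(0.4107 + 0.4947) = 0.454.

0.454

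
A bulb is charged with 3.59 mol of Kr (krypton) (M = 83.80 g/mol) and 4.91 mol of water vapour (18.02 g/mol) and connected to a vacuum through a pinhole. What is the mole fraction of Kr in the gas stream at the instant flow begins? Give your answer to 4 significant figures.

Rate_i ∝ x_i/√M_i (Graham's law weighted by mole fraction), so the effusate composition follows n_i/√M_i.
Mole fraction of Kr in the effusate = (n_Kr/√M_Kr) / (n_Kr/√M_Kr + n_H₂O/√M_H₂O)
= (3.59/√83.80) / (3.59/√83.80 + 4.91/√18.02) = 0.3922/(0.3922 + 1.157) = 0.2532.

0.2532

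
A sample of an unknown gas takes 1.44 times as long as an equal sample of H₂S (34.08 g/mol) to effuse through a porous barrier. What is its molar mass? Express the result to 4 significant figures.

70.67 g/mol

Since effusion rate ∝ 1/√M, t_X/t_H₂S = √(M_X/M_H₂S).
1.44 = √(M_X/34.08)
M_X = 34.08 × 1.44² = 34.08 × 2.074 = 70.67 g/mol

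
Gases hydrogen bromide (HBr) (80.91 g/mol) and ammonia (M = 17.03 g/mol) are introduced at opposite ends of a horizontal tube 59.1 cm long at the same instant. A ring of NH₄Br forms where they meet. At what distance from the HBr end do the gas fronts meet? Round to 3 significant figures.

18.6 cm

Graham's law gives d_HBr/d_NH₃ = rate_HBr/rate_NH₃ = √(M_NH₃/M_HBr) = √(17.03/80.91) = 0.4588.
With d_HBr + d_NH₃ = 59.1 cm, d_NH₃ = 59.1/(1 + 0.4588) = 40.51 cm.
d_HBr = 59.1 − 40.51 = 18.6 cm.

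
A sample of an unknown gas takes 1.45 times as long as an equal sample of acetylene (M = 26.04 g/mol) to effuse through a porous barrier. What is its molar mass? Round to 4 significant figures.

54.75 g/mol

From Graham's law, t_X/t_C₂H₂ = √(M_X/M_C₂H₂).
1.45 = √(M_X/26.04)
M_X = 26.04 × 1.45² = 26.04 × 2.103 = 54.75 g/mol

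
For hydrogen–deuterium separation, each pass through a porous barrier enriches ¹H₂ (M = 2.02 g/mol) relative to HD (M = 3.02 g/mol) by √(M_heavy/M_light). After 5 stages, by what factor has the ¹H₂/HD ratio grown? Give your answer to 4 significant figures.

The single-stage factor is √(M_heavy/M_light), so 5 stages give [√(3.02/2.02)]^5 = (3.02/2.02)^(5/2).
= 1.49505^(5/2) = 2.733.

2.733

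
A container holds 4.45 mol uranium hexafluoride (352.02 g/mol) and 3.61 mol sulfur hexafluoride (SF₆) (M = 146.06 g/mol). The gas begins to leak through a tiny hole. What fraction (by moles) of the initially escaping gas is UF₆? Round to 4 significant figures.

Effusion rate of each component ∝ n_i/√M_i (partial pressure × 1/√M).
Mole fraction of UF₆ in the effusate = (n_UF₆/√M_UF₆) / (n_UF₆/√M_UF₆ + n_SF₆/√M_SF₆)
= (4.45/√352.02) / (4.45/√352.02 + 3.61/√146.06) = 0.2372/(0.2372 + 0.2987) = 0.4426.

0.4426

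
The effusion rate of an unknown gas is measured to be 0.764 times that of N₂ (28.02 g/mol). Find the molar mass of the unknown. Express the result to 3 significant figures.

48.0 g/mol

Using Graham's law: rate_X/rate_N₂ = √(M_N₂/M_X).
0.764 = √(28.02/M_X)
M_X = 28.02 / 0.764² = 28.02 / 0.5837 = 48.0 g/mol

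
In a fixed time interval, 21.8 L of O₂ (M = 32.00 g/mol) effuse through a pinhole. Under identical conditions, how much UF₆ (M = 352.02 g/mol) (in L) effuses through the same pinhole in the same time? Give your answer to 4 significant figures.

From Graham's law, rate_UF₆/rate_O₂ = √(M_O₂/M_UF₆) = √(32.00/352.02) = √0.09090 = 0.3015.
So the volume for UF₆ is 21.8 × 0.3015 = 6.573 L.

6.573 L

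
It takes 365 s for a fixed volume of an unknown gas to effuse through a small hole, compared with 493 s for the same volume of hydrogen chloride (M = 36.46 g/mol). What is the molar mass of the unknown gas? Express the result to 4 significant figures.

19.99 g/mol

Graham's law gives t_X/t_HCl = √(M_X/M_HCl).
365/493 = 0.7404 = √(M_X/36.46)
M_X = 36.46 × 0.7404² = 36.46 × 0.5481 = 19.99 g/mol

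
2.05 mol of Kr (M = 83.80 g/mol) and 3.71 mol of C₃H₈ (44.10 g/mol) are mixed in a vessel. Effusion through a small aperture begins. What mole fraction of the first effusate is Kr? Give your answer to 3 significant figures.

0.286

Effusion rate of each component ∝ n_i/√M_i (partial pressure × 1/√M).
Mole fraction of Kr in the effusate = (n_Kr/√M_Kr) / (n_Kr/√M_Kr + n_C₃H₈/√M_C₃H₈)
= (2.05/√83.80) / (2.05/√83.80 + 3.71/√44.10) = 0.2239/(0.2239 + 0.5587) = 0.286.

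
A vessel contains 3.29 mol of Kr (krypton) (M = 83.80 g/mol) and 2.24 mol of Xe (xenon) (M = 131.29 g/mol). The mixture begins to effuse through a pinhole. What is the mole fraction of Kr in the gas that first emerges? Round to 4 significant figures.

0.6477

The effusion rate of species i is ∝ p_i/√M_i ∝ n_i/√M_i.
So x_Kr in the escaping gas = (n_Kr/√M_Kr) / Σ(n_i/√M_i)
= (3.29/√83.80) / (3.29/√83.80 + 2.24/√131.29) = 0.3594/(0.3594 + 0.1955) = 0.6477.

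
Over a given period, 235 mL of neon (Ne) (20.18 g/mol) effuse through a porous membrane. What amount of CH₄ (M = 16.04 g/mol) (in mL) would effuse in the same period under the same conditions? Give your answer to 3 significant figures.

By Graham's law, rate_CH₄/rate_Ne = √(M_Ne/M_CH₄) = √(20.18/16.04) = √1.258 = 1.122.
So the volume for CH₄ is 235 × 1.122 = 264 mL.

264 mL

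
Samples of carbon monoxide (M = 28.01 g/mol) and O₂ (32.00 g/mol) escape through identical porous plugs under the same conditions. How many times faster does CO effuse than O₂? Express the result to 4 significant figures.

Using Graham's law: rate_CO/rate_O₂ = √(M_O₂/M_CO) = √(32.00/28.01) = √1.142 = 1.069.

1.069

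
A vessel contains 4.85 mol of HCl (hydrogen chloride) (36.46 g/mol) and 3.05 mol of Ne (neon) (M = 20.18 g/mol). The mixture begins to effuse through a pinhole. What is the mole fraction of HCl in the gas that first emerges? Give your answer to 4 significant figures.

0.5419

Each component's effusion rate ∝ (its partial pressure)·(1/√M) ∝ n_i/√M_i.
So x_HCl in the escaping gas = (n_HCl/√M_HCl) / Σ(n_i/√M_i)
= (4.85/√36.46) / (4.85/√36.46 + 3.05/√20.18) = 0.8032/(0.8032 + 0.6790) = 0.5419.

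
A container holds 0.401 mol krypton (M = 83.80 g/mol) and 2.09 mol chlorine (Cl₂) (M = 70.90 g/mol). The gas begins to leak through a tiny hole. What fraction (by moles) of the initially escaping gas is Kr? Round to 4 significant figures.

Effusion rate of each component ∝ n_i/√M_i (partial pressure × 1/√M).
Mole fraction of Kr in the effusate = (n_Kr/√M_Kr) / (n_Kr/√M_Kr + n_Cl₂/√M_Cl₂)
= (0.401/√83.80) / (0.401/√83.80 + 2.09/√70.90) = 0.04380/(0.04380 + 0.2482) = 0.1500.

0.1500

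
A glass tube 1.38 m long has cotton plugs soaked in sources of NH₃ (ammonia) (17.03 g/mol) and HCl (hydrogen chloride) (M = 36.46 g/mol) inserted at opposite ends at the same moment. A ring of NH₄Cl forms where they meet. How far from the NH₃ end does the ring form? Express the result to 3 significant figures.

Graham's law gives d_NH₃/d_HCl = rate_NH₃/rate_HCl = √(M_HCl/M_NH₃) = √(36.46/17.03) = 1.463.
With d_NH₃ + d_HCl = 1.38 m, d_HCl = 1.38/(1 + 1.463) = 0.5602 m.
d_NH₃ = 1.38 − 0.5602 = 0.820 m.

0.820 m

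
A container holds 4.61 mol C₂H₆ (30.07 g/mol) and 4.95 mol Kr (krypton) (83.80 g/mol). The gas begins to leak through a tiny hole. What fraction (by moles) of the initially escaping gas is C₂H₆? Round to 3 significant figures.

Rate_i ∝ x_i/√M_i (Graham's law weighted by mole fraction), so the effusate composition follows n_i/√M_i.
So x_C₂H₆ in the escaping gas = (n_C₂H₆/√M_C₂H₆) / Σ(n_i/√M_i)
= (4.61/√30.07) / (4.61/√30.07 + 4.95/√83.80) = 0.8407/(0.8407 + 0.5407) = 0.609.

0.609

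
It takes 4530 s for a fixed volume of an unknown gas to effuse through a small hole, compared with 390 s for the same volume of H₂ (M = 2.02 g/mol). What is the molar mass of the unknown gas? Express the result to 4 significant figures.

Since effusion rate ∝ 1/√M, t_X/t_H₂ = √(M_X/M_H₂).
4530/390 = 11.62 = √(M_X/2.02)
M_X = 2.02 × 11.62² = 2.02 × 134.9 = 272.5 g/mol

272.5 g/mol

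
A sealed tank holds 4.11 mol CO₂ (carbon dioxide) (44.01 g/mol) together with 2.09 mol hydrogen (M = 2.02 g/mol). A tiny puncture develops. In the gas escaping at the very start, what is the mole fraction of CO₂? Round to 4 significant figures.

Rate_i ∝ x_i/√M_i (Graham's law weighted by mole fraction), so the effusate composition follows n_i/√M_i.
So x_CO₂ in the escaping gas = (n_CO₂/√M_CO₂) / Σ(n_i/√M_i)
= (4.11/√44.01) / (4.11/√44.01 + 2.09/√2.02) = 0.6195/(0.6195 + 1.471) = 0.2964.

0.2964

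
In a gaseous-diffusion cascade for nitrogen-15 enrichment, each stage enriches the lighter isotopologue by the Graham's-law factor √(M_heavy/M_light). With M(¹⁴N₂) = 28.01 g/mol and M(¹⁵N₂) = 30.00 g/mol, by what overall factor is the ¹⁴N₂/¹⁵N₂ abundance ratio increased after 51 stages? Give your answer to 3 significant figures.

Each stage multiplies the ratio by α = √(30.00/28.01), so after 51 stages the overall factor is α^51 = (30.00/28.01)^(51/2).
= 1.07105^(51/2) = 5.76.

5.76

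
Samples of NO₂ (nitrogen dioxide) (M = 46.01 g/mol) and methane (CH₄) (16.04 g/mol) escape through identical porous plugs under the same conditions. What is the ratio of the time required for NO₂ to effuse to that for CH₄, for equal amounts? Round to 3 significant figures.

1.69

Graham's law gives t_NO₂/t_CH₄ = √(M_NO₂/M_CH₄) = √(46.01/16.04) = √2.868 = 1.69.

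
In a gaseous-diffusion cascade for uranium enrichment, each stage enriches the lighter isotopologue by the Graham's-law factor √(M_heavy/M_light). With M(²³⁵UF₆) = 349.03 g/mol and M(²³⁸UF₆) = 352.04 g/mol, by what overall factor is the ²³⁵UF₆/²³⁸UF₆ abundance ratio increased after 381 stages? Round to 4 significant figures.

Overall factor = α^381 with α = √(352.04/349.03), i.e. (352.04/349.03)^(381/2).
= 1.00862^(381/2) = 5.134.

5.134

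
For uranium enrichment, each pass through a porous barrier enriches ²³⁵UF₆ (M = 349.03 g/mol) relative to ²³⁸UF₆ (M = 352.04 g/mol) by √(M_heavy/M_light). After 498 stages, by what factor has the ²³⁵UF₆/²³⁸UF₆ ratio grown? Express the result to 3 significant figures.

8.48

The single-stage factor is √(M_heavy/M_light), so 498 stages give [√(352.04/349.03)]^498 = (352.04/349.03)^(498/2).
= 1.00862^249 = 8.48.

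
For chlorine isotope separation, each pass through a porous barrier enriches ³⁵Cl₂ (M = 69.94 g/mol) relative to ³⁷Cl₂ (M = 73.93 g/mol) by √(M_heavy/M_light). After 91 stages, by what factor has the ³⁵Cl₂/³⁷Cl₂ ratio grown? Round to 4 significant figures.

Overall factor = α^91 with α = √(73.93/69.94), i.e. (73.93/69.94)^(91/2).
= 1.05705^(91/2) = 12.48.

12.48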